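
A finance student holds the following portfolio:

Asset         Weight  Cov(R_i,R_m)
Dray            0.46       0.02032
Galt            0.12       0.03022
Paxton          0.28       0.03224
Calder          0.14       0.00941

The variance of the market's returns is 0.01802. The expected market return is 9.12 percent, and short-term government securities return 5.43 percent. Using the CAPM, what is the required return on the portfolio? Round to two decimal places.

β_Dray = 0.02032 / 0.01802 = 1.1276
β_Galt = 0.03022 / 0.01802 = 1.6770
β_Paxton = 0.03224 / 0.01802 = 1.7891
β_Calder = 0.00941 / 0.01802 = 0.5222
β_P = Σ w_i β_i = 0.46×1.1276 + 0.12×1.6770 + 0.28×1.7891 + 0.14×0.5222 = 1.2940
MRP = 9.12% − 5.43% = 3.69%
E(R_P) = R_f + β_P × MRP = 5.43% + 1.2940 × 3.69% = 10.20%

10.20%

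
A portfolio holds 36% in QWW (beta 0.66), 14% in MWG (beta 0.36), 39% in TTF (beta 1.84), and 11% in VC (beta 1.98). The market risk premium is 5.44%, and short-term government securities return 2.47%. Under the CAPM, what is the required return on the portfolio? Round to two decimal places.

9.13%

β_P = Σ w_i β_i = 0.36×0.66 + 0.14×0.36 + 0.39×1.84 + 0.11×1.98 = 1.2234
E(R_P) = R_f + β_P × MRP = 2.47% + 1.2234 × 5.44% = 9.13%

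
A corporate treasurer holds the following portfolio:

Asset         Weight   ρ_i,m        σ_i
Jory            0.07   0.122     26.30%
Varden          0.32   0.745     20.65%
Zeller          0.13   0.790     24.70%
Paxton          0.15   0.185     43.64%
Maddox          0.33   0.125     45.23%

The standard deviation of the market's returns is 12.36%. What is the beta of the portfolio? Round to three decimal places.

0.871

β_Jory = 0.122 × 26.30% / 12.36% = 0.2596
β_Varden = 0.745 × 20.65% / 12.36% = 1.2447
β_Zeller = 0.790 × 24.70% / 12.36% = 1.5787
β_Paxton = 0.185 × 43.64% / 12.36% = 0.6532
β_Maddox = 0.125 × 45.23% / 12.36% = 0.4574
β_P = Σ w_i β_i = 0.07×0.2596 + 0.32×1.2447 + 0.13×1.5787 + 0.15×0.6532 + 0.33×0.4574 = 0.8706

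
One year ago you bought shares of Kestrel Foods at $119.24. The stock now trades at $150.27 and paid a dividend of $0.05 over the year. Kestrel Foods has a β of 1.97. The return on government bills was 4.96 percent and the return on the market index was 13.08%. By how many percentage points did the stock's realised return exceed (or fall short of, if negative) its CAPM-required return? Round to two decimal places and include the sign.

+5.11%

Realised HPR = (P1 + D1 − P0) / P0 = (150.27 + 0.05 − 119.24) / 119.24 = 31.08 / 119.24 = 26.0651%
MRP = 13.08% − 4.96% = 8.12%
CAPM required = R_f + β·MRP = 4.96% + 1.97 × 8.12% = 20.9564%
α = realised − required = 26.0651% − 20.9564% = +5.11%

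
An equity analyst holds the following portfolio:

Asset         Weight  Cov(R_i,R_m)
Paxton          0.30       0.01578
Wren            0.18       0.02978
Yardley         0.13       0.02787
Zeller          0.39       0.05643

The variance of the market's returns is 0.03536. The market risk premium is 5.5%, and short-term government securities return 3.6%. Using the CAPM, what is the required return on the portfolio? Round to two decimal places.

9.16%

β_Paxton = 0.01578 / 0.03536 = 0.4463
β_Wren = 0.02978 / 0.03536 = 0.8422
β_Yardley = 0.02787 / 0.03536 = 0.7882
β_Zeller = 0.05643 / 0.03536 = 1.5959
β_P = Σ w_i β_i = 0.30×0.4463 + 0.18×0.8422 + 0.13×0.7882 + 0.39×1.5959 = 1.0104
E(R_P) = R_f + β_P × MRP = 3.6% + 1.0104 × 5.5% = 9.16%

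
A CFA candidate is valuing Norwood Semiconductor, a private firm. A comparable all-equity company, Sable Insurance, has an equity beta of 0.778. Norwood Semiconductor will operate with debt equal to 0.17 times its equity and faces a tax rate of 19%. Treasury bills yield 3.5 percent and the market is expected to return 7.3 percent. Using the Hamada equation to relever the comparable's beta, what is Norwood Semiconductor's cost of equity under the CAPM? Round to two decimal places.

6.86%

β_L = β_U × [1 + (1 − t)(D/E)] = 0.778 × [1 + (1 − 0.19) × 0.17]
    = 0.778 × [1 + 0.81 × 0.17] = 0.778 × 1.1377 = 0.8851
MRP = 7.3% − 3.5% = 3.80%
E(R) = R_f + β_L × MRP = 3.5% + 0.8851 × 3.8% = 6.86%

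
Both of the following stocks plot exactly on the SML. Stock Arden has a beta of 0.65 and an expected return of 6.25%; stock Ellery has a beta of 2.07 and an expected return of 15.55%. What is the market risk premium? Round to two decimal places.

6.55%

Both satisfy E(R) = R_f + β·MRP, so the slope of the SML is
MRP = (15.55% − 6.25%) / (2.07 − 0.65) = 9.30% / 1.42 = 6.5493%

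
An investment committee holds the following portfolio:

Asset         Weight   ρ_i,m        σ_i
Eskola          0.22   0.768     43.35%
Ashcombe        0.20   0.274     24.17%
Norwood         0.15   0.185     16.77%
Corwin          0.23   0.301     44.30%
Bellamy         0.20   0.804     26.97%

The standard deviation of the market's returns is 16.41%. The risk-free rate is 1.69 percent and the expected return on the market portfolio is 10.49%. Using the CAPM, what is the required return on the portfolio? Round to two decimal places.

10.55%

β_Eskola = 0.768 × 43.35% / 16.41% = 2.0288
β_Ashcombe = 0.274 × 24.17% / 16.41% = 0.4036
β_Norwood = 0.185 × 16.77% / 16.41% = 0.1891
β_Corwin = 0.301 × 44.30% / 16.41% = 0.8126
β_Bellamy = 0.804 × 26.97% / 16.41% = 1.3214
β_P = Σ w_i β_i = 0.22×2.0288 + 0.20×0.4036 + 0.15×0.1891 + 0.23×0.8126 + 0.20×1.3214 = 1.0066
MRP = 10.49% − 1.69% = 8.80%
E(R_P) = R_f + β_P × MRP = 1.69% + 1.0066 × 8.80% = 10.55%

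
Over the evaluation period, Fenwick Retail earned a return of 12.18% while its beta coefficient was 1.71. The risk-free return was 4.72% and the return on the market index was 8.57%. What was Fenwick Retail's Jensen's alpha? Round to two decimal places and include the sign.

Market excess return = 8.57% − 4.72% = 3.85%
CAPM benchmark = R_f + β(R_m − R_f) = 4.72% + 1.71 × 3.85% = 11.3035%
α = actual − benchmark = 12.18% − 11.3035% = +0.88%

+0.88%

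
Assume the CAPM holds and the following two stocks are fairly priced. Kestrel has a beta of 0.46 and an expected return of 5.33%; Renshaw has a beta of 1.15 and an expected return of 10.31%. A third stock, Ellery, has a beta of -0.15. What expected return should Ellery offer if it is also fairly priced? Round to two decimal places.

MRP (SML slope) = (10.31% − 5.33%) / (1.15 − 0.46) = 4.98% / 0.69 = 7.2174%
R_f (intercept) = 5.33% − 0.46 × 7.2174% = 2.0100%
E(R_Ellery) = R_f + β × MRP = 2.0100% + -0.15 × 7.2174% = 0.93%

0.93%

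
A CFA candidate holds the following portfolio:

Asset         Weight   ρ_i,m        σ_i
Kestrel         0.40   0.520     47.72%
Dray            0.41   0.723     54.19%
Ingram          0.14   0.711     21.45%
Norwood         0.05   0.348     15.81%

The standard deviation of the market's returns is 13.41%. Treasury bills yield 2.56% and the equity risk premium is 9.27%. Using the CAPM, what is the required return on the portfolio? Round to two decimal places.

β_Kestrel = 0.520 × 47.72% / 13.41% = 1.8504
β_Dray = 0.723 × 54.19% / 13.41% = 2.9217
β_Ingram = 0.711 × 21.45% / 13.41% = 1.1373
β_Norwood = 0.348 × 15.81% / 13.41% = 0.4103
β_P = Σ w_i β_i = 0.40×1.8504 + 0.41×2.9217 + 0.14×1.1373 + 0.05×0.4103 = 2.1178
E(R_P) = R_f + β_P × MRP = 2.56% + 2.1178 × 9.27% = 22.19%

22.19%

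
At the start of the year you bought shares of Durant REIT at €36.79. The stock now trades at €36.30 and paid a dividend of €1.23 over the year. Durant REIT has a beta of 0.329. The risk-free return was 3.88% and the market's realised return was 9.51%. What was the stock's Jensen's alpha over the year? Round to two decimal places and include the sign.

Realised HPR = (P1 + D1 − P0) / P0 = (36.30 + 1.23 − 36.79) / 36.79 = 0.74 / 36.79 = 2.0114%
MRP = 9.51% − 3.88% = 5.63%
CAPM required = R_f + β·MRP = 3.88% + 0.329 × 5.63% = 5.73227%
α = realised − required = 2.0114% − 5.73227% = -3.72%

-3.72%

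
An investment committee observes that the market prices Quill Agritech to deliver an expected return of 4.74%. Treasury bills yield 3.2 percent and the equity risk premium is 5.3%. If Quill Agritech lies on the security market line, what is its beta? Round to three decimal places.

β = (E(R) − R_f) / MRP = (4.74% − 3.2%) / 5.3% = 1.54% / 5.3% = 0.291

0.291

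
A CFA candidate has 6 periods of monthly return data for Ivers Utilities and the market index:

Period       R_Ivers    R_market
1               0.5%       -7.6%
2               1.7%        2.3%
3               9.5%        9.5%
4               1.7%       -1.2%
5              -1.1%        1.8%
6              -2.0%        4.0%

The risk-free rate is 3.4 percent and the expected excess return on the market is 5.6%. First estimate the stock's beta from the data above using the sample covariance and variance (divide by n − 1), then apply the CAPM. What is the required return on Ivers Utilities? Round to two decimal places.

5.60%

Mean R_i = (0.5 + 1.7 + 9.5 + 1.7 − 1.1 − 2.0) / 6 = 1.7167%
Mean R_m = (-7.6 + 2.3 + 9.5 − 1.2 + 1.8 + 4.0) / 6 = 1.4667%
Σ(R_i − R̄_i)(R_m − R̄_m) = 63.2333  ⇒  Cov = 63.2333 / 5 = 12.6467
Σ(R_m − R̄_m)² = 161.0733  ⇒  Var(R_m) = 161.0733 / 5 = 32.2147
β = Cov / Var(R_m) = 12.6467 / 32.2147 = 0.3926
E(R) = R_f + β × MRP = 3.4% + 0.3926 × 5.6% = 5.60%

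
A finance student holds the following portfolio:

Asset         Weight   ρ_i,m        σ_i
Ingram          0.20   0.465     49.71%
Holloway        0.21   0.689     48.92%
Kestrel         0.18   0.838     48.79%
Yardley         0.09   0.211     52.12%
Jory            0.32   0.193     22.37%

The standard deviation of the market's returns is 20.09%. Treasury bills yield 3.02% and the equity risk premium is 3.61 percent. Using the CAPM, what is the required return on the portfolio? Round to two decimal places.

β_Ingram = 0.465 × 49.71% / 20.09% = 1.1506
β_Holloway = 0.689 × 48.92% / 20.09% = 1.6777
β_Kestrel = 0.838 × 48.79% / 20.09% = 2.0351
β_Yardley = 0.211 × 52.12% / 20.09% = 0.5474
β_Jory = 0.193 × 22.37% / 20.09% = 0.2149
β_P = Σ w_i β_i = 0.20×1.1506 + 0.21×1.6777 + 0.18×2.0351 + 0.09×0.5474 + 0.32×0.2149 = 1.0668
E(R_P) = R_f + β_P × MRP = 3.02% + 1.0668 × 3.61% = 6.87%

6.87%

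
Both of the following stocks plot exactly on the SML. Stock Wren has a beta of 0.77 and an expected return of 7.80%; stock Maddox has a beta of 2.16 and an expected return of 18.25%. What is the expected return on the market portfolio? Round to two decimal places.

Both satisfy E(R) = R_f + β·MRP, so the slope of the SML is
MRP = (18.25% − 7.80%) / (2.16 − 0.77) = 10.45% / 1.39 = 7.5180%
R_f = E(R_Wren) − β_Wren·MRP = 7.80% − 0.77 × 7.5180% = 2.0111%
E(R_m) = R_f + MRP = 2.0111% + 7.5180% = 9.53%

9.53%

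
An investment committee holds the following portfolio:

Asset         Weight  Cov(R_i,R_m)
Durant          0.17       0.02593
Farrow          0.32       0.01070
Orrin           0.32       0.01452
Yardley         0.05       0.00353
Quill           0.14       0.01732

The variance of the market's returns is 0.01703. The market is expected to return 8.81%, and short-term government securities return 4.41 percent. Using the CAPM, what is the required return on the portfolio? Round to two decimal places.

β_Durant = 0.02593 / 0.01703 = 1.5226
β_Farrow = 0.01070 / 0.01703 = 0.6283
β_Orrin = 0.01452 / 0.01703 = 0.8526
β_Yardley = 0.00353 / 0.01703 = 0.2073
β_Quill = 0.01732 / 0.01703 = 1.0170
β_P = Σ w_i β_i = 0.17×1.5226 + 0.32×0.6283 + 0.32×0.8526 + 0.05×0.2073 + 0.14×1.0170 = 0.8855
MRP = 8.81% − 4.41% = 4.40%
E(R_P) = R_f + β_P × MRP = 4.41% + 0.8855 × 4.40% = 8.31%

8.31%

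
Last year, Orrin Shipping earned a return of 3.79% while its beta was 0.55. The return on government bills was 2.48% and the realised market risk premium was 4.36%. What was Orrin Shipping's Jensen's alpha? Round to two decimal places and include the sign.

-1.09%

CAPM benchmark = R_f + β(R_m − R_f) = 2.48% + 0.55 × 4.36% = 4.8780%
α = actual − benchmark = 3.79% − 4.8780% = -1.09%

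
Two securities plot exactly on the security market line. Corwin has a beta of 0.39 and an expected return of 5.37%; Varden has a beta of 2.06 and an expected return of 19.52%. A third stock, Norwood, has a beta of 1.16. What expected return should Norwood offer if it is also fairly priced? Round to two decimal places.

MRP (SML slope) = (19.52% − 5.37%) / (2.06 − 0.39) = 14.15% / 1.67 = 8.4731%
R_f (intercept) = 5.37% − 0.39 × 8.4731% = 2.0655%
E(R_Norwood) = R_f + β × MRP = 2.0655% + 1.16 × 8.4731% = 11.89%

11.89%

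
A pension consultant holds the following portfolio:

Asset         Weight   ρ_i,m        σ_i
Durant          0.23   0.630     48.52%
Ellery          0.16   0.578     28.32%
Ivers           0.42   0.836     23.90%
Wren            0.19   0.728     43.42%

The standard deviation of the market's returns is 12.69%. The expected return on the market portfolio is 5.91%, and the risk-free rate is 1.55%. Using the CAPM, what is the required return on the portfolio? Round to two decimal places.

β_Durant = 0.630 × 48.52% / 12.69% = 2.4088
β_Ellery = 0.578 × 28.32% / 12.69% = 1.2899
β_Ivers = 0.836 × 23.90% / 12.69% = 1.5745
β_Wren = 0.728 × 43.42% / 12.69% = 2.4909
β_P = Σ w_i β_i = 0.23×2.4088 + 0.16×1.2899 + 0.42×1.5745 + 0.19×2.4909 = 1.8950
MRP = 5.91% − 1.55% = 4.36%
E(R_P) = R_f + β_P × MRP = 1.55% + 1.8950 × 4.36% = 9.81%

9.81%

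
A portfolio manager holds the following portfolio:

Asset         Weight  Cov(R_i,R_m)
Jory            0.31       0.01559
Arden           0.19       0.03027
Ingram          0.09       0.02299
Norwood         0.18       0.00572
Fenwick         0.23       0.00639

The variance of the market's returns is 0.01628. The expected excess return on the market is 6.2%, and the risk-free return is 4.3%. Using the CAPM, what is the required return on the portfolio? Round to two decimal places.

β_Jory = 0.01559 / 0.01628 = 0.9576
β_Arden = 0.03027 / 0.01628 = 1.8593
β_Ingram = 0.02299 / 0.01628 = 1.4122
β_Norwood = 0.00572 / 0.01628 = 0.3514
β_Fenwick = 0.00639 / 0.01628 = 0.3925
β_P = Σ w_i β_i = 0.31×0.9576 + 0.19×1.8593 + 0.09×1.4122 + 0.18×0.3514 + 0.23×0.3925 = 0.9307
E(R_P) = R_f + β_P × MRP = 4.3% + 0.9307 × 6.2% = 10.07%

10.07%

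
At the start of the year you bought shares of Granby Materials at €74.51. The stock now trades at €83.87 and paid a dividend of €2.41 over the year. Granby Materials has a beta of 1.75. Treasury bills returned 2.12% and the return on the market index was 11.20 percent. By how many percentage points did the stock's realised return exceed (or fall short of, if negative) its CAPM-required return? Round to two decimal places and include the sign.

-2.21%

Realised HPR = (P1 + D1 − P0) / P0 = (83.87 + 2.41 − 74.51) / 74.51 = 11.77 / 74.51 = 15.7965%
MRP = 11.20% − 2.12% = 9.08%
CAPM required = R_f + β·MRP = 2.12% + 1.75 × 9.08% = 18.0100%
α = realised − required = 15.7965% − 18.0100% = -2.21%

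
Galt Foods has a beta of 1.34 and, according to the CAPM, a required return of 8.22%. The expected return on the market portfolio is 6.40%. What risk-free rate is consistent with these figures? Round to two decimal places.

E(R) = R_f + β(E(R_m) − R_f) = R_f(1 − β) + β·E(R_m)
8.22% = R_f × (1 − 1.34) + 1.34 × 6.40%
8.22% = R_f × -0.34 + 8.5760%
R_f = (8.22% − 8.5760%) / -0.34 = 1.05%

1.05%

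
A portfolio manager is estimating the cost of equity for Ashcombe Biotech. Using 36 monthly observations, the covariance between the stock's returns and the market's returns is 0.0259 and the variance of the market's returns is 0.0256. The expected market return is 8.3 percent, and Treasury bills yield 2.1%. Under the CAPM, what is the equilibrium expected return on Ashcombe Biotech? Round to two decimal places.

8.37%

β = Cov(R_i, R_m) / Var(R_m) = 0.0259 / 0.0256 = 1.0117
MRP = 8.3% − 2.1% = 6.20%
E(R) = R_f + β × MRP = 2.1% + 1.0117 × 6.2% = 8.37%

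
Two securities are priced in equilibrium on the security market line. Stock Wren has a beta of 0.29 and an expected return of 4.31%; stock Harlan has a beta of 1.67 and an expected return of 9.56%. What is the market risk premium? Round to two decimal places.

3.80%

Both satisfy E(R) = R_f + β·MRP, so the slope of the SML is
MRP = (9.56% − 4.31%) / (1.67 − 0.29) = 5.25% / 1.38 = 3.8043%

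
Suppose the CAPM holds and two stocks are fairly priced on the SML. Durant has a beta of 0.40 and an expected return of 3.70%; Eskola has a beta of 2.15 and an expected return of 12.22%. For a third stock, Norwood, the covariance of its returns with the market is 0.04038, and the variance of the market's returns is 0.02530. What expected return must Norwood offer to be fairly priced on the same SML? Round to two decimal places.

MRP = (12.22% − 3.70%) / (2.15 − 0.40) = 4.8686%
R_f = 3.70% − 0.40 × 4.8686% = 1.7526%
β_Norwood = Cov / Var(R_m) = 0.04038 / 0.02530 = 1.5960
E(R_Norwood) = R_f + β × MRP = 1.7526% + 1.5960 × 4.8686% = 9.52%

9.52%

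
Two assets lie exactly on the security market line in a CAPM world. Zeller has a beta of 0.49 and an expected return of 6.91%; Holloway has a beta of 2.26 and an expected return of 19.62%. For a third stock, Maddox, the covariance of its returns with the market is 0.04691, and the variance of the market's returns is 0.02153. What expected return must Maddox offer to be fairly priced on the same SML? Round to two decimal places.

19.04%

MRP = (19.62% − 6.91%) / (2.26 − 0.49) = 7.1808%
R_f = 6.91% − 0.49 × 7.1808% = 3.3914%
β_Maddox = Cov / Var(R_m) = 0.04691 / 0.02153 = 2.1788
E(R_Maddox) = R_f + β × MRP = 3.3914% + 2.1788 × 7.1808% = 19.04%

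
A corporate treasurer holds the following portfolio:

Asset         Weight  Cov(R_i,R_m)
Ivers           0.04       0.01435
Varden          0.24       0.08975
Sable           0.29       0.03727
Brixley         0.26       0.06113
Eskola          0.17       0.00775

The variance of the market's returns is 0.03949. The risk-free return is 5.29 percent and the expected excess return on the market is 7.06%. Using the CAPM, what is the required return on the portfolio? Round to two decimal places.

β_Ivers = 0.01435 / 0.03949 = 0.3634
β_Varden = 0.08975 / 0.03949 = 2.2727
β_Sable = 0.03727 / 0.03949 = 0.9438
β_Brixley = 0.06113 / 0.03949 = 1.5480
β_Eskola = 0.00775 / 0.03949 = 0.1963
β_P = Σ w_i β_i = 0.04×0.3634 + 0.24×2.2727 + 0.29×0.9438 + 0.26×1.5480 + 0.17×0.1963 = 1.2695
E(R_P) = R_f + β_P × MRP = 5.29% + 1.2695 × 7.06% = 14.25%

14.25%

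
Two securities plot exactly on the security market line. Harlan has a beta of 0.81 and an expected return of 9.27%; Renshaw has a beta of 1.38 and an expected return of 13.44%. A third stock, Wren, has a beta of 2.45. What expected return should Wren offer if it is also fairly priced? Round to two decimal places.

MRP (SML slope) = (13.44% − 9.27%) / (1.38 − 0.81) = 4.17% / 0.57 = 7.3158%
R_f (intercept) = 9.27% − 0.81 × 7.3158% = 3.3442%
E(R_Wren) = R_f + β × MRP = 3.3442% + 2.45 × 7.3158% = 21.27%

21.27%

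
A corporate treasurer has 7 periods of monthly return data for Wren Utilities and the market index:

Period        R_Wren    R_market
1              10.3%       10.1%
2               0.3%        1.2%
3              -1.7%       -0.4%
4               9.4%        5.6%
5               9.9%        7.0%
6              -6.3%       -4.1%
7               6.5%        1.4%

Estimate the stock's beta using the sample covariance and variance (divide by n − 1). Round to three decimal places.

1.260

Mean R_i = (10.3 + 0.3 − 1.7 + 9.4 + 9.9 − 6.3 + 6.5) / 7 = 4.0571%
Mean R_m = (10.1 + 1.2 − 0.4 + 5.6 + 7.0 − 4.1 + 1.4) / 7 = 2.9714%
Σ(R_i − R̄_i)(R_m − R̄_m) = 177.5514  ⇒  Cov = 177.5514 / 6 = 29.5919
Σ(R_m − R̄_m)² = 140.9343  ⇒  Var(R_m) = 140.9343 / 6 = 23.4891
β = Cov / Var(R_m) = 29.5919 / 23.4891 = 1.2598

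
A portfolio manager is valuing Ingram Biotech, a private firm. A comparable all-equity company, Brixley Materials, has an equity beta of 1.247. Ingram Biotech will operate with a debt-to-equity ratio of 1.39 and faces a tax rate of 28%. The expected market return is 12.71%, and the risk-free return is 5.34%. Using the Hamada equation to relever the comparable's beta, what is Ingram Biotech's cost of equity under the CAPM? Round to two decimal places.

β_L = β_U × [1 + (1 − t)(D/E)] = 1.247 × [1 + (1 − 0.28) × 1.39]
    = 1.247 × [1 + 0.72 × 1.39] = 1.247 × 2.0008 = 2.4950
MRP = 12.71% − 5.34% = 7.37%
E(R) = R_f + β_L × MRP = 5.34% + 2.4950 × 7.37% = 23.73%

23.73%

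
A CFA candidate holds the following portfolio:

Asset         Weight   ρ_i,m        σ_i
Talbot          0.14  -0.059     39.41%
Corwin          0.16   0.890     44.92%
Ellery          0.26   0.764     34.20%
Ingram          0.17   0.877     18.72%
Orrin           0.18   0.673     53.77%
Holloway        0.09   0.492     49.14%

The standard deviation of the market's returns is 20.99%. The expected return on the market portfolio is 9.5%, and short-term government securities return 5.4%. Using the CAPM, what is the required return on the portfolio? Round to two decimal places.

β_Talbot = -0.059 × 39.41% / 20.99% = -0.1108
β_Corwin = 0.890 × 44.92% / 20.99% = 1.9047
β_Ellery = 0.764 × 34.20% / 20.99% = 1.2448
β_Ingram = 0.877 × 18.72% / 20.99% = 0.7822
β_Orrin = 0.673 × 53.77% / 20.99% = 1.7240
β_Holloway = 0.492 × 49.14% / 20.99% = 1.1518
β_P = Σ w_i β_i = 0.14×-0.1108 + 0.16×1.9047 + 0.26×1.2448 + 0.17×0.7822 + 0.18×1.7240 + 0.09×1.1518 = 1.1598
MRP = 9.5% − 5.4% = 4.10%
E(R_P) = R_f + β_P × MRP = 5.4% + 1.1598 × 4.1% = 10.16%

10.16%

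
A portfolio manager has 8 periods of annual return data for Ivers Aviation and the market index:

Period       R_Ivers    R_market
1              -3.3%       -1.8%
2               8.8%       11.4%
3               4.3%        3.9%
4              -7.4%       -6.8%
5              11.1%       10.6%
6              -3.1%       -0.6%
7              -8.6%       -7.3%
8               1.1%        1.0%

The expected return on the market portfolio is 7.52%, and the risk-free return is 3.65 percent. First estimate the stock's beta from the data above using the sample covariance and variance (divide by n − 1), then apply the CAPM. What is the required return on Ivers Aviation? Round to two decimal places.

Mean R_i = (-3.3 + 8.8 + 4.3 − 7.4 + 11.1 − 3.1 − 8.6 + 1.1) / 8 = 0.3625%
Mean R_m = (-1.8 + 11.4 + 3.9 − 6.8 + 10.6 − 0.6 − 7.3 + 1.0) / 8 = 1.3000%
Σ(R_i − R̄_i)(R_m − R̄_m) = 352.9800  ⇒  Cov = 352.9800 / 7 = 50.4257
Σ(R_m − R̄_m)² = 348.1400  ⇒  Var(R_m) = 348.1400 / 7 = 49.7343
β = Cov / Var(R_m) = 50.4257 / 49.7343 = 1.0139
MRP = 7.52% − 3.65% = 3.87%
E(R) = R_f + β × MRP = 3.65% + 1.0139 × 3.87% = 7.57%

7.57%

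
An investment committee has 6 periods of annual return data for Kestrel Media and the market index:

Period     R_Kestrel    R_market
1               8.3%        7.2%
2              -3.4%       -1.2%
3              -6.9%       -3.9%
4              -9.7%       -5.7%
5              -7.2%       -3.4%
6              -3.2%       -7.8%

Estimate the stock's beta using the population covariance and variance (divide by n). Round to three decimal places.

Mean R_i = (8.3 − 3.4 − 6.9 − 9.7 − 7.2 − 3.2) / 6 = -3.6833%
Mean R_m = (7.2 − 1.2 − 3.9 − 5.7 − 3.4 − 7.8) / 6 = -2.4667%
Σ(R_i − R̄_i)(R_m − R̄_m) = 140.9667  ⇒  Cov = 140.9667 / 6 = 23.4945
Σ(R_m − R̄_m)² = 136.8733  ⇒  Var(R_m) = 136.8733 / 6 = 22.8122
β = Cov / Var(R_m) = 23.4945 / 22.8122 = 1.0299

1.030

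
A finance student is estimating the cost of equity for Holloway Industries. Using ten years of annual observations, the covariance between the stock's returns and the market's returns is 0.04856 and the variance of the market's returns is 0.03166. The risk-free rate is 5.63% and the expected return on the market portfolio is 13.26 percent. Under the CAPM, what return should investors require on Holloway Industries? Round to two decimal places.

β = Cov(R_i, R_m) / Var(R_m) = 0.04856 / 0.03166 = 1.5338
MRP = 13.26% − 5.63% = 7.63%
E(R) = R_f + β × MRP = 5.63% + 1.5338 × 7.63% = 17.33%

17.33%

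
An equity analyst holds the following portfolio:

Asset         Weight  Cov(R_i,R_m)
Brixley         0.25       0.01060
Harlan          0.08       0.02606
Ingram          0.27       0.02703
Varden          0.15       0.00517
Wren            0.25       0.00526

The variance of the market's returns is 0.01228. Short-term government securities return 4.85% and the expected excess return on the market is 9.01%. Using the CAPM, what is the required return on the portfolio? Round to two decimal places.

15.21%

β_Brixley = 0.01060 / 0.01228 = 0.8632
β_Harlan = 0.02606 / 0.01228 = 2.1221
β_Ingram = 0.02703 / 0.01228 = 2.2011
β_Varden = 0.00517 / 0.01228 = 0.4210
β_Wren = 0.00526 / 0.01228 = 0.4283
β_P = Σ w_i β_i = 0.25×0.8632 + 0.08×2.1221 + 0.27×2.2011 + 0.15×0.4210 + 0.25×0.4283 = 1.1501
E(R_P) = R_f + β_P × MRP = 4.85% + 1.1501 × 9.01% = 15.21%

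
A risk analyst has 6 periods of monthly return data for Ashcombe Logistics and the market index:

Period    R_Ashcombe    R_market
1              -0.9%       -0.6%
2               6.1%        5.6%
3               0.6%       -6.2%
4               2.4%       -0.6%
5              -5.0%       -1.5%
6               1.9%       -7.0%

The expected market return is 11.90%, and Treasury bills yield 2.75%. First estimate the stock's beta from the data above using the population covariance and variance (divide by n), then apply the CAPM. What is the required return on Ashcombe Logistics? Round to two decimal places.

5.61%

Mean R_i = (-0.9 + 6.1 + 0.6 + 2.4 − 5.0 + 1.9) / 6 = 0.8500%
Mean R_m = (-0.6 + 5.6 − 6.2 − 0.6 − 1.5 − 7.0) / 6 = -1.7167%
Σ(R_i − R̄_i)(R_m − R̄_m) = 32.4950  ⇒  Cov = 32.4950 / 6 = 5.4158
Σ(R_m − R̄_m)² = 104.0883  ⇒  Var(R_m) = 104.0883 / 6 = 17.3481
β = Cov / Var(R_m) = 5.4158 / 17.3481 = 0.3122
MRP = 11.90% − 2.75% = 9.15%
E(R) = R_f + β × MRP = 2.75% + 0.3122 × 9.15% = 5.61%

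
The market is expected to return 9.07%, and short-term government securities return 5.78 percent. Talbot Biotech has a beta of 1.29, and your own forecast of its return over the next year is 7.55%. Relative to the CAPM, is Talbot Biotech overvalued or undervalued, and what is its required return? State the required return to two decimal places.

Overvalued; required return 10.02%

MRP = 9.07% − 5.78% = 3.29%
Required return = R_f + β·MRP = 5.78% + 1.29 × 3.29% = 10.02%
Forecast 7.55% < required 10.02% → the stock plots below the SML → overvalued.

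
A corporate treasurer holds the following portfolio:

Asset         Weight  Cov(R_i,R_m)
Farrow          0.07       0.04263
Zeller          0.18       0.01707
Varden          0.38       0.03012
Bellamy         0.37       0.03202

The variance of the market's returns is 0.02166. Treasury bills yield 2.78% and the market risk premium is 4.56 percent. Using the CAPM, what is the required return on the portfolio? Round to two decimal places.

β_Farrow = 0.04263 / 0.02166 = 1.9681
β_Zeller = 0.01707 / 0.02166 = 0.7881
β_Varden = 0.03012 / 0.02166 = 1.3906
β_Bellamy = 0.03202 / 0.02166 = 1.4783
β_P = Σ w_i β_i = 0.07×1.9681 + 0.18×0.7881 + 0.38×1.3906 + 0.37×1.4783 = 1.3550
E(R_P) = R_f + β_P × MRP = 2.78% + 1.3550 × 4.56% = 8.96%

8.96%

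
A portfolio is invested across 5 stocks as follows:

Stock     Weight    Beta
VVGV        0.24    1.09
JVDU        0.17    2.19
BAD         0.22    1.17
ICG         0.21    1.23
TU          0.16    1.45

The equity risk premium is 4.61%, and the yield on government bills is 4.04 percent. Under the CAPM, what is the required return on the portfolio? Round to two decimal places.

10.41%

β_P = Σ w_i β_i = 0.24×1.09 + 0.17×2.19 + 0.22×1.17 + 0.21×1.23 + 0.16×1.45 = 1.3816
E(R_P) = R_f + β_P × MRP = 4.04% + 1.3816 × 4.61% = 10.41%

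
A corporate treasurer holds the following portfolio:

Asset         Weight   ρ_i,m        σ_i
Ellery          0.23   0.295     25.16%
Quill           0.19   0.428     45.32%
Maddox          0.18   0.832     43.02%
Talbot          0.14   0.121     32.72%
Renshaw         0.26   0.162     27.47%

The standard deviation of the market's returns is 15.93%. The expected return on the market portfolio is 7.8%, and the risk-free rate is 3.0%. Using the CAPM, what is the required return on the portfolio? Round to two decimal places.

β_Ellery = 0.295 × 25.16% / 15.93% = 0.4659
β_Quill = 0.428 × 45.32% / 15.93% = 1.2176
β_Maddox = 0.832 × 43.02% / 15.93% = 2.2469
β_Talbot = 0.121 × 32.72% / 15.93% = 0.2485
β_Renshaw = 0.162 × 27.47% / 15.93% = 0.2794
β_P = Σ w_i β_i = 0.23×0.4659 + 0.19×1.2176 + 0.18×2.2469 + 0.14×0.2485 + 0.26×0.2794 = 0.8504
MRP = 7.8% − 3.0% = 4.80%
E(R_P) = R_f + β_P × MRP = 3.0% + 0.8504 × 4.8% = 7.08%

7.08%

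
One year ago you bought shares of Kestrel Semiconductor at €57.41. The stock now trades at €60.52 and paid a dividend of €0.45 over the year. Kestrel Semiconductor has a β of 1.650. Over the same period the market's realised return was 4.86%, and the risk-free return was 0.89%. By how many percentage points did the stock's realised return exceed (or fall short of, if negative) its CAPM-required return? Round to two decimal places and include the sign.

Realised HPR = (P1 + D1 − P0) / P0 = (60.52 + 0.45 − 57.41) / 57.41 = 3.56 / 57.41 = 6.2010%
MRP = 4.86% − 0.89% = 3.97%
CAPM required = R_f + β·MRP = 0.89% + 1.650 × 3.97% = 7.44050%
α = realised − required = 6.2010% − 7.44050% = -1.24%

-1.24%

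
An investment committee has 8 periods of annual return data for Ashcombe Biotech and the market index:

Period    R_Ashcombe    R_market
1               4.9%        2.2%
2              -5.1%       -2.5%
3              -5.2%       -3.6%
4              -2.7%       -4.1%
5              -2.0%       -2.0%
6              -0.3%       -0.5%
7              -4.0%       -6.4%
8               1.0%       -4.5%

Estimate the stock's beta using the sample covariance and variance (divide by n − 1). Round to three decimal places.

Mean R_i = (4.9 − 5.1 − 5.2 − 2.7 − 2.0 − 0.3 − 4.0 + 1.0) / 8 = -1.6750%
Mean R_m = (2.2 − 2.5 − 3.6 − 4.1 − 2.0 − 0.5 − 6.4 − 4.5) / 8 = -2.6750%
Σ(R_i − R̄_i)(R_m − R̄_m) = 42.7250  ⇒  Cov = 42.7250 / 7 = 6.1036
Σ(R_m − R̄_m)² = 49.0750  ⇒  Var(R_m) = 49.0750 / 7 = 7.0107
β = Cov / Var(R_m) = 6.1036 / 7.0107 = 0.8706

0.871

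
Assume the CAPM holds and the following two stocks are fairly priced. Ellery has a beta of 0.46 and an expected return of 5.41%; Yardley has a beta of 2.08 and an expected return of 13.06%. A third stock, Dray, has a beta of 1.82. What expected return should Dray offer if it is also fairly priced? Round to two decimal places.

11.83%

MRP (SML slope) = (13.06% − 5.41%) / (2.08 − 0.46) = 7.65% / 1.62 = 4.7222%
R_f (intercept) = 5.41% − 0.46 × 4.7222% = 3.2378%
E(R_Dray) = R_f + β × MRP = 3.2378% + 1.82 × 4.7222% = 11.83%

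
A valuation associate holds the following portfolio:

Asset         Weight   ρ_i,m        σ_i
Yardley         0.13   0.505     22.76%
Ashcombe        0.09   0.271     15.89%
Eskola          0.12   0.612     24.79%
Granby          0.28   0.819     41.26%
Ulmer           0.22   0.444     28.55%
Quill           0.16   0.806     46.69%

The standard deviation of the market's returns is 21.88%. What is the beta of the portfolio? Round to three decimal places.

β_Yardley = 0.505 × 22.76% / 21.88% = 0.5253
β_Ashcombe = 0.271 × 15.89% / 21.88% = 0.1968
β_Eskola = 0.612 × 24.79% / 21.88% = 0.6934
β_Granby = 0.819 × 41.26% / 21.88% = 1.5444
β_Ulmer = 0.444 × 28.55% / 21.88% = 0.5794
β_Quill = 0.806 × 46.69% / 21.88% = 1.7199
β_P = Σ w_i β_i = 0.13×0.5253 + 0.09×0.1968 + 0.12×0.6934 + 0.28×1.5444 + 0.22×0.5794 + 0.16×1.7199 = 1.0043

1.004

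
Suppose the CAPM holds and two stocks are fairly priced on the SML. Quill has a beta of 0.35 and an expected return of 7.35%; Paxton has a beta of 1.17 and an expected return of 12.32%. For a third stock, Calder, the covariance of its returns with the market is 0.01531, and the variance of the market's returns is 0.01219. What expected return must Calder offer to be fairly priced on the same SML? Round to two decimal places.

12.84%

MRP = (12.32% − 7.35%) / (1.17 − 0.35) = 6.0610%
R_f = 7.35% − 0.35 × 6.0610% = 5.2287%
β_Calder = Cov / Var(R_m) = 0.01531 / 0.01219 = 1.2559
E(R_Calder) = R_f + β × MRP = 5.2287% + 1.2559 × 6.0610% = 12.84%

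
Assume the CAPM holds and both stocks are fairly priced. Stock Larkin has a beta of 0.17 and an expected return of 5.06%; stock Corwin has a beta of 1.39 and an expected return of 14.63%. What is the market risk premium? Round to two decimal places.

Both satisfy E(R) = R_f + β·MRP, so the slope of the SML is
MRP = (14.63% − 5.06%) / (1.39 − 0.17) = 9.57% / 1.22 = 7.8443%

7.84%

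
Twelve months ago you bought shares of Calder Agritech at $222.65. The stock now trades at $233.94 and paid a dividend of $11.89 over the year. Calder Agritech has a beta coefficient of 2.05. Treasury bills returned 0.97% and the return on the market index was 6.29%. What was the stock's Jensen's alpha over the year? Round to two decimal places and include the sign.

-1.47%

Realised HPR = (P1 + D1 − P0) / P0 = (233.94 + 11.89 − 222.65) / 222.65 = 23.18 / 222.65 = 10.4110%
MRP = 6.29% − 0.97% = 5.32%
CAPM required = R_f + β·MRP = 0.97% + 2.05 × 5.32% = 11.8760%
α = realised − required = 10.4110% − 11.8760% = -1.47%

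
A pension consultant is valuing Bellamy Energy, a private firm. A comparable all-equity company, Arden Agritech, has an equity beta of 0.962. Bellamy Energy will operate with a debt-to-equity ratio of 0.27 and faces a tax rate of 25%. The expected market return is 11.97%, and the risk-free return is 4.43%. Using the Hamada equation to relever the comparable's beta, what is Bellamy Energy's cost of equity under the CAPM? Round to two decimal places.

β_L = β_U × [1 + (1 − t)(D/E)] = 0.962 × [1 + (1 − 0.25) × 0.27]
    = 0.962 × [1 + 0.75 × 0.27] = 0.962 × 1.2025 = 1.1568
MRP = 11.97% − 4.43% = 7.54%
E(R) = R_f + β_L × MRP = 4.43% + 1.1568 × 7.54% = 13.15%

13.15%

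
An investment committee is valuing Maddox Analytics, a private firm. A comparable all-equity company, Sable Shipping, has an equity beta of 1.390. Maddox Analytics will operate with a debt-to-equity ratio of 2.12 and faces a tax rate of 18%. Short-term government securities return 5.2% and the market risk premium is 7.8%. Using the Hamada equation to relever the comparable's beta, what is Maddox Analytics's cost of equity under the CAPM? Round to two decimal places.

34.89%

β_L = β_U × [1 + (1 − t)(D/E)] = 1.390 × [1 + (1 − 0.18) × 2.12]
    = 1.390 × [1 + 0.82 × 2.12] = 1.390 × 2.7384 = 3.8064
E(R) = R_f + β_L × MRP = 5.2% + 3.8064 × 7.8% = 34.89%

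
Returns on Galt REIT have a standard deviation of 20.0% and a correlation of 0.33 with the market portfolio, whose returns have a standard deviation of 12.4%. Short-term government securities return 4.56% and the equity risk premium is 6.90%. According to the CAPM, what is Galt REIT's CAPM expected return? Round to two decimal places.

8.23%

β = ρ × σ_i / σ_m = 0.33 × 20.0% / 12.4% = 0.5323
E(R) = 4.56% + 0.5323 × 6.90% = 8.23%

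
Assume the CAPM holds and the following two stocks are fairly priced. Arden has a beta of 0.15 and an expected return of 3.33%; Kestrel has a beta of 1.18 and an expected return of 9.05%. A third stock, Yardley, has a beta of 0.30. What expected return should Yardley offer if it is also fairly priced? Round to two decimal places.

4.16%

MRP (SML slope) = (9.05% − 3.33%) / (1.18 − 0.15) = 5.72% / 1.03 = 5.5534%
R_f (intercept) = 3.33% − 0.15 × 5.5534% = 2.4970%
E(R_Yardley) = R_f + β × MRP = 2.4970% + 0.30 × 5.5534% = 4.16%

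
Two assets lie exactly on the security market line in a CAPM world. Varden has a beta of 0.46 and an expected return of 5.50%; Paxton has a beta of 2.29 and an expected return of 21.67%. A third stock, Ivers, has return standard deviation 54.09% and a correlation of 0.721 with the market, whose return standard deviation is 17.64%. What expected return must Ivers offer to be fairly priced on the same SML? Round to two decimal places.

MRP = (21.67% − 5.50%) / (2.29 − 0.46) = 8.8361%
R_f = 5.50% − 0.46 × 8.8361% = 1.4354%
β_Ivers = ρ·σ_i/σ_m = 0.721 × 54.09 / 17.64 = 2.2108
E(R_Ivers) = R_f + β × MRP = 1.4354% + 2.2108 × 8.8361% = 20.97%

20.97%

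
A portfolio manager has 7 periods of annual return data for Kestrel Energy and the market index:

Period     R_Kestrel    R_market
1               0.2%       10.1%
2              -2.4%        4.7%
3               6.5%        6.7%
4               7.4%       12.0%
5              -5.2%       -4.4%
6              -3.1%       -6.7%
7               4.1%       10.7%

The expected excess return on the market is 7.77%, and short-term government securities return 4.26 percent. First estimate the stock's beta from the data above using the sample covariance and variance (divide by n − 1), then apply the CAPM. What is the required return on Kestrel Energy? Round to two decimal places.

Mean R_i = (0.2 − 2.4 + 6.5 + 7.4 − 5.2 − 3.1 + 4.1) / 7 = 1.0714%
Mean R_m = (10.1 + 4.7 + 6.7 + 12.0 − 4.4 − 6.7 + 10.7) / 7 = 4.7286%
Σ(R_i − R̄_i)(R_m − R̄_m) = 175.1457  ⇒  Cov = 175.1457 / 6 = 29.1910
Σ(R_m − R̄_m)² = 335.2143  ⇒  Var(R_m) = 335.2143 / 6 = 55.8691
β = Cov / Var(R_m) = 29.1910 / 55.8691 = 0.5225
E(R) = R_f + β × MRP = 4.26% + 0.5225 × 7.77% = 8.32%

8.32%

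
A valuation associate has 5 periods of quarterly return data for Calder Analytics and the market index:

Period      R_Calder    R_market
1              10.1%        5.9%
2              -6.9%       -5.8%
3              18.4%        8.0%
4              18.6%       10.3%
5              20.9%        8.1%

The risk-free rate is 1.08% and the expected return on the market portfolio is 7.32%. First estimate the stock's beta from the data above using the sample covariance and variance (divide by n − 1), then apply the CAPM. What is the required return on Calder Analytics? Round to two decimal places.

11.90%

Mean R_i = (10.1 − 6.9 + 18.4 + 18.6 + 20.9) / 5 = 12.2200%
Mean R_m = (5.9 − 5.8 + 8.0 + 10.3 + 8.1) / 5 = 5.3000%
Σ(R_i − R̄_i)(R_m − R̄_m) = 283.8500  ⇒  Cov = 283.8500 / 4 = 70.9625
Σ(R_m − R̄_m)² = 163.7000  ⇒  Var(R_m) = 163.7000 / 4 = 40.9250
β = Cov / Var(R_m) = 70.9625 / 40.9250 = 1.7340
MRP = 7.32% − 1.08% = 6.24%
E(R) = R_f + β × MRP = 1.08% + 1.7340 × 6.24% = 11.90%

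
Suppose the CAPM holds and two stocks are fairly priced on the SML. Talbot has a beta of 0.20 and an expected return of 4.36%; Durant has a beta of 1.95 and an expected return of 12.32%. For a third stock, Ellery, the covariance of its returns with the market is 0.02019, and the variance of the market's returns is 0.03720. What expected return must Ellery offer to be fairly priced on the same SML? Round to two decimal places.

5.92%

MRP = (12.32% − 4.36%) / (1.95 − 0.20) = 4.5486%
R_f = 4.36% − 0.20 × 4.5486% = 3.4503%
β_Ellery = Cov / Var(R_m) = 0.02019 / 0.03720 = 0.5427
E(R_Ellery) = R_f + β × MRP = 3.4503% + 0.5427 × 4.5486% = 5.92%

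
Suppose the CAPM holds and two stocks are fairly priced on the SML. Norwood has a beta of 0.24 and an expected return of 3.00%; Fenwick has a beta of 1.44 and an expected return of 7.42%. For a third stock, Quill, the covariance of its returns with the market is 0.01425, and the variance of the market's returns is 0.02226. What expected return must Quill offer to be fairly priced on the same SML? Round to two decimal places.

MRP = (7.42% − 3.00%) / (1.44 − 0.24) = 3.6833%
R_f = 3.00% − 0.24 × 3.6833% = 2.1160%
β_Quill = Cov / Var(R_m) = 0.01425 / 0.02226 = 0.6402
E(R_Quill) = R_f + β × MRP = 2.1160% + 0.6402 × 3.6833% = 4.47%

4.47%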